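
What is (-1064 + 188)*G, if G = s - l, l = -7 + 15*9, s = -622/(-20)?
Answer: 424422/5 ≈ 84884.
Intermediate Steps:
s = 311/10 (s = -622*(-1/20) = 311/10 ≈ 31.100)
l = 128 (l = -7 + 135 = 128)
G = -969/10 (G = 311/10 - 1*128 = 311/10 - 128 = -969/10 ≈ -96.900)
(-1064 + 188)*G = (-1064 + 188)*(-969/10) = -876*(-969/10) = 424422/5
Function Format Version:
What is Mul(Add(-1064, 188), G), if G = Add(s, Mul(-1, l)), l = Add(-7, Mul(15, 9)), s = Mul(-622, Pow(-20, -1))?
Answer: Rational(424422, 5) ≈ 84884.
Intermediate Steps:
s = Rational(311, 10) (s = Mul(-622, Rational(-1, 20)) = Rational(311, 10) ≈ 31.100)
l = 128 (l = Add(-7, 135) = 128)
G = Rational(-969, 10) (G = Add(Rational(311, 10), Mul(-1, 128)) = Add(Rational(311, 10), -128) = Rational(-969, 10) ≈ -96.900)
Mul(Add(-1064, 188), G) = Mul(Add(-1064, 188), Rational(-969, 10)) = Mul(-876, Rational(-969, 10)) = Rational(424422, 5)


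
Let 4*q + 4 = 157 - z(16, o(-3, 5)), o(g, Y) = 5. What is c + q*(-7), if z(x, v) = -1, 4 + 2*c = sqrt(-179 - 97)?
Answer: -543/2 + I*sqrt(69) ≈ -271.5 + 8.3066*I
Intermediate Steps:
c = -2 + I*sqrt(69) (c = -2 + sqrt(-179 - 97)/2 = -2 + sqrt(-276)/2 = -2 + (2*I*sqrt(69))/2 = -2 + I*sqrt(69) ≈ -2.0 + 8.3066*I)
q = 77/2 (q = -1 + (157 - 1*(-1))/4 = -1 + (157 + 1)/4 = -1 + (1/4)*158 = -1 + 79/2 = 77/2 ≈ 38.500)
c + q*(-7) = (-2 + I*sqrt(69)) + (77/2)*(-7) = (-2 + I*sqrt(69)) - 539/2 = -543/2 + I*sqrt(69)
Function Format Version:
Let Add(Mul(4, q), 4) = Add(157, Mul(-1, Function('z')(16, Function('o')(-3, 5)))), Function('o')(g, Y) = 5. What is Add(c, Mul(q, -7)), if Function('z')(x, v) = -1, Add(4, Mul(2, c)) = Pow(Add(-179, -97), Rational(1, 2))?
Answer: Add(Rational(-543, 2), Mul(I, Pow(69, Rational(1, 2)))) ≈ Add(-271.50, Mul(8.3066, I))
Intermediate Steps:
c = Add(-2, Mul(I, Pow(69, Rational(1, 2)))) (c = Add(-2, Mul(Rational(1, 2), Pow(Add(-179, -97), Rational(1, 2)))) = Add(-2, Mul(Rational(1, 2), Pow(-276, Rational(1, 2)))) = Add(-2, Mul(Rational(1, 2), Mul(2, I, Pow(69, Rational(1, 2))))) = Add(-2, Mul(I, Pow(69, Rational(1, 2)))) ≈ Add(-2.0000, Mul(8.3066, I)))
q = Rational(77, 2) (q = Add(-1, Mul(Rational(1, 4), Add(157, Mul(-1, -1)))) = Add(-1, Mul(Rational(1, 4), Add(157, 1))) = Add(-1, Mul(Rational(1, 4), 158)) = Add(-1, Rational(79, 2)) = Rational(77, 2) ≈ 38.500)
Add(c, Mul(q, -7)) = Add(Add(-2, Mul(I, Pow(69, Rational(1, 2)))), Mul(Rational(77, 2), -7)) = Add(Add(-2, Mul(I, Pow(69, Rational(1, 2)))), Rational(-539, 2)) = Add(Rational(-543, 2), Mul(I, Pow(69, Rational(1, 2))))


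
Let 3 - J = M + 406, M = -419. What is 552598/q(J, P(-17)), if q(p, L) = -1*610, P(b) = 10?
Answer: -276299/305 ≈ -905.90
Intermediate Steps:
J = 16 (J = 3 - (-419 + 406) = 3 - 1*(-13) = 3 + 13 = 16)
q(p, L) = -610
552598/q(J, P(-17)) = 552598/(-610) = 552598*(-1/610) = -276299/305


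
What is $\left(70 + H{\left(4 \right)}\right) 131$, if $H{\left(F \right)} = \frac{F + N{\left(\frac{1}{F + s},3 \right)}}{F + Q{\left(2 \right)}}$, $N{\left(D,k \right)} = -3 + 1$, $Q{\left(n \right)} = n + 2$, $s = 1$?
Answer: $\frac{36811}{4} \approx 9202.8$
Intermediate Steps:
$Q{\left(n \right)} = 2 + n$
$N{\left(D,k \right)} = -2$
$H{\left(F \right)} = \frac{-2 + F}{4 + F}$ ($H{\left(F \right)} = \frac{F - 2}{F + \left(2 + 2\right)} = \frac{-2 + F}{F + 4} = \frac{-2 + F}{4 + F}$)
$\left(70 + H{\left(4 \right)}\right) 131 = \left(70 + \frac{-2 + 4}{4 + 4}\right) 131 = \left(70 + \frac{1}{8} \cdot 2\right) 131 = \left(70 + \frac{1}{4}\right) 131 = \frac{281}{4} \cdot 131 = \frac{36811}{4}$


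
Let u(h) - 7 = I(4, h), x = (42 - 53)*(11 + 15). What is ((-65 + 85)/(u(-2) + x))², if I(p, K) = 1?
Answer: 100/19321 ≈ 0.0051757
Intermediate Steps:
x = -286 (x = -11*26 = -286)
u(h) = 8 (u(h) = 7 + 1 = 8)
((-65 + 85)/(u(-2) + x))² = ((-65 + 85)/(8 - 286))² = (20/(-278))² = (20*(-1/278))² = (-10/139)² = 100/19321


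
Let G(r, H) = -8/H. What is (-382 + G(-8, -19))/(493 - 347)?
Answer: -3625/1387 ≈ -2.6136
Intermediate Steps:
(-382 + G(-8, -19))/(493 - 347) = (-382 - 8/(-19))/(493 - 347) = (-382 - 8*(-1/19))/146 = (-382 + 8/19)*(1/146) = -7250/19*1/146 = -3625/1387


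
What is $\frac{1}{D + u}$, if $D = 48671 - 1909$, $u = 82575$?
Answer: $\frac{1}{129337} \approx 7.7317 \cdot 10^{-6}$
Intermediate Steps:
$D = 46762$
$\frac{1}{D + u} = \frac{1}{46762 + 82575} = \frac{1}{129337}$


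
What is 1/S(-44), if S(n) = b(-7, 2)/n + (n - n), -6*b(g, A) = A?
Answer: 132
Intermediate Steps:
b(g, A) = -A/6
S(n) = -1/(3*n) (S(n) = (-⅙*2)/n + (n - n) = -1/(3*n) + 0 = -1/(3*n))
1/S(-44) = 1/(-⅓/(-44)) = 1/(-⅓*(-1/44)) = 1/(1/132) = 132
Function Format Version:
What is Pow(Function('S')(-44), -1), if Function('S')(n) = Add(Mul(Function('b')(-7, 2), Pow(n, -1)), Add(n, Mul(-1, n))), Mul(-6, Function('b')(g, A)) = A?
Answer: 132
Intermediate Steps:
Function('b')(g, A) = Mul(Rational(-1, 6), A)
Function('S')(n) = Mul(Rational(-1, 3), Pow(n, -1)) (Function('S')(n) = Add(Mul(Mul(Rational(-1, 6), 2), Pow(n, -1)), Add(n, Mul(-1, n))) = Add(Mul(Rational(-1, 3), Pow(n, -1)), 0) = Mul(Rational(-1, 3), Pow(n, -1)))
Pow(Function('S')(-44), -1) = Pow(Mul(Rational(-1, 3), Pow(-44, -1)), -1) = Pow(Mul(Rational(-1, 3), Rational(-1, 44)), -1) = Pow(Rational(1, 132), -1) = 132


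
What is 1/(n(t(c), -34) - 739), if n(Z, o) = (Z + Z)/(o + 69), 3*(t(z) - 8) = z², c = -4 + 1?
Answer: -35/25843 ≈ -0.0013543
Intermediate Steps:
c = -3
t(z) = 8 + z²/3
n(Z, o) = 2*Z/(69 + o) (n(Z, o) = (2*Z)/(69 + o) = 2*Z/(69 + o))
1/(n(t(c), -34) - 739) = 1/(2*(8 + (⅓)*(-3)²)/(69 - 34) - 739) = 1/(2*(8 + (⅓)*9)/35 - 739) = 1/(2*(8 + 3)*(1/35) - 739) = 1/(2*11*(1/35) - 739) = 1/(22/35 - 739) = 1/(-25843/35) = -35/25843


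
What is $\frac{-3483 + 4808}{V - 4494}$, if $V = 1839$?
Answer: $- \frac{265}{531} \approx -0.49906$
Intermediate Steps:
$\frac{-3483 + 4808}{V - 4494} = \frac{-3483 + 4808}{1839 - 4494} = \frac{1325}{-2655} = 1325 \left(- \frac{1}{2655}\right) = - \frac{265}{531}$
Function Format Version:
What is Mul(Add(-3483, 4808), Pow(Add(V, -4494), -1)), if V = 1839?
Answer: Rational(-265, 531) ≈ -0.49906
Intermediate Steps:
Mul(Add(-3483, 4808), Pow(Add(V, -4494), -1)) = Mul(Add(-3483, 4808), Pow(Add(1839, -4494), -1)) = Mul(1325, Pow(-2655, -1)) = Mul(1325, Rational(-1, 2655)) = Rational(-265, 531)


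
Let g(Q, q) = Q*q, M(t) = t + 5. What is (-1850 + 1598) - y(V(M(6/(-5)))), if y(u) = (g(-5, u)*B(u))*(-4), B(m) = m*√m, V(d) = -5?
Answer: -252 - 500*I*√5 ≈ -252.0 - 1118.0*I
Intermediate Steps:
M(t) = 5 + t
B(m) = m^(3/2)
y(u) = 20*u^(5/2) (y(u) = ((-5*u)*u^(3/2))*(-4) = -5*u^(5/2)*(-4) = 20*u^(5/2))
(-1850 + 1598) - y(V(M(6/(-5)))) = (-1850 + 1598) - 20*(-5)^(5/2) = -252 - 20*25*I*√5 = -252 - 500*I*√5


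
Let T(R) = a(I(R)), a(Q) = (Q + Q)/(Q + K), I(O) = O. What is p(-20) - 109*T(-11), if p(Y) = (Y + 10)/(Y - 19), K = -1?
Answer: -5189/26 ≈ -199.58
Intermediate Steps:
a(Q) = 2*Q/(-1 + Q) (a(Q) = (Q + Q)/(Q - 1) = (2*Q)/(-1 + Q) = 2*Q/(-1 + Q))
p(Y) = (10 + Y)/(-19 + Y)
T(R) = 2*R/(-1 + R)
p(-20) - 109*T(-11) = (10 - 20)/(-19 - 20) - 218*(-11)/(-1 - 11) = -10/(-39) - 218*(-11)/(-12) = -1/39*(-10) - 218*(-11)*(-1)/12 = 10/39 - 109*11/6 = 10/39 - 1199/6 = -5189/26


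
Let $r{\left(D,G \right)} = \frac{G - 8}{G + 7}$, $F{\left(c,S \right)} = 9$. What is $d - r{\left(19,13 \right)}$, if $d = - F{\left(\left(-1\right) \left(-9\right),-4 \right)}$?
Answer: $- \frac{37}{4} \approx -9.25$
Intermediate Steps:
$d = -9$ ($d = \left(-1\right) 9 = -9$)
$r{\left(D,G \right)} = \frac{-8 + G}{7 + G}$
$d - r{\left(19,13 \right)} = -9 - \frac{-8 + 13}{7 + 13} = -9 - \frac{1}{20} \cdot 5 = -9 - \frac{1}{4} = - \frac{37}{4}$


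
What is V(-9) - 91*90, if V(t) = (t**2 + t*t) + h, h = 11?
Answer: -8017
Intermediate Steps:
V(t) = 11 + 2*t**2 (V(t) = (t**2 + t*t) + 11 = (t**2 + t**2) + 11 = 2*t**2 + 11 = 11 + 2*t**2)
V(-9) - 91*90 = (11 + 2*(-9)**2) - 91*90 = (11 + 2*81) - 8190 = (11 + 162) - 8190 = 173 - 8190 = -8017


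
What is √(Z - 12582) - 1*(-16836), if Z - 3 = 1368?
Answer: 16836 + I*√11211 ≈ 16836.0 + 105.88*I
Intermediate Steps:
Z = 1371 (Z = 3 + 1368 = 1371)
√(Z - 12582) - 1*(-16836) = √(1371 - 12582) - 1*(-16836) = √(-11211) + 16836 = I*√11211 + 16836 = 16836 + I*√11211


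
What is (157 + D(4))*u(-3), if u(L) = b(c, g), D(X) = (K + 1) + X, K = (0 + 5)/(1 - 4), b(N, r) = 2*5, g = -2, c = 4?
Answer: 4810/3 ≈ 1603.3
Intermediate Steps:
b(N, r) = 10
K = -5/3 (K = 5/(-3) = 5*(-⅓) = -5/3 ≈ -1.6667)
D(X) = -⅔ + X (D(X) = (-5/3 + 1) + X = -⅔ + X)
u(L) = 10
(157 + D(4))*u(-3) = (157 + (-⅔ + 4))*10 = (157 + 10/3)*10 = (481/3)*10 = 4810/3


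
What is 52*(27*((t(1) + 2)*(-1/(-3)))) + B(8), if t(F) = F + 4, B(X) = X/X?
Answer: 3277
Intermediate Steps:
B(X) = 1
t(F) = 4 + F
52*(27*((t(1) + 2)*(-1/(-3)))) + B(8) = 52*(27*(((4 + 1) + 2)*(-1/(-3)))) + 1 = 52*(27*((5 + 2)*(-1*(-1/3)))) + 1 = 52*(27*(7*(1/3))) + 1 = 52*(27*(7/3)) + 1 = 52*63 + 1 = 3276 + 1 = 3277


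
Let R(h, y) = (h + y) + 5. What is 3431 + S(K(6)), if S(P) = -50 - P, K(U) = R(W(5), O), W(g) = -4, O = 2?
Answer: 3378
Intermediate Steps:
R(h, y) = 5 + h + y
K(U) = 3 (K(U) = 5 - 4 + 2 = 3)
3431 + S(K(6)) = 3431 + (-50 - 1*3) = 3431 + (-50 - 3) = 3431 - 53 = 3378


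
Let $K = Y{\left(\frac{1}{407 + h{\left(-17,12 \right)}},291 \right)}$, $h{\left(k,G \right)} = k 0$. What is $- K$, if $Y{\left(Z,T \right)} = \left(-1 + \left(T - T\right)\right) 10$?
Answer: $10$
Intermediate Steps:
$h{\left(k,G \right)} = 0$
$Y{\left(Z,T \right)} = -10$ ($Y{\left(Z,T \right)} = \left(-1 + 0\right) 10 = \left(-1\right) 10 = -10$)
$K = -10$
$- K = \left(-1\right) \left(-10\right) = 10$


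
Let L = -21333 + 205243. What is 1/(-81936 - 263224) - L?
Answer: -63478375601/345160 ≈ -1.8391e+5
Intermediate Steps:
L = 183910
1/(-81936 - 263224) - L = 1/(-81936 - 263224) - 1*183910 = 1/(-345160) - 183910 = -1/345160 - 183910 = -63478375601/345160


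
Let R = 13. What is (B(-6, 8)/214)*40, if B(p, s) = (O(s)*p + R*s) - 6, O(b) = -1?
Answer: 2080/107 ≈ 19.439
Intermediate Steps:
B(p, s) = -6 - p + 13*s (B(p, s) = (-p + 13*s) - 6 = -6 - p + 13*s)
(B(-6, 8)/214)*40 = ((-6 - 1*(-6) + 13*8)/214)*40 = ((-6 + 6 + 104)/214)*40 = ((1/214)*104)*40 = (52/107)*40 = 2080/107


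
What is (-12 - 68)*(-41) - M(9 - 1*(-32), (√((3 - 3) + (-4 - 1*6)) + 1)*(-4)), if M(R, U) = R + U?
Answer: 3243 + 4*I*√10 ≈ 3243.0 + 12.649*I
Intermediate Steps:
(-12 - 68)*(-41) - M(9 - 1*(-32), (√((3 - 3) + (-4 - 1*6)) + 1)*(-4)) = (-12 - 68)*(-41) - ((9 - 1*(-32)) + (√((3 - 3) + (-4 - 1*6)) + 1)*(-4)) = -80*(-41) - ((9 + 32) + (√(0 + (-4 - 6)) + 1)*(-4)) = 3280 - (41 + (√(0 - 10) + 1)*(-4)) = 3280 - (41 + (√(-10) + 1)*(-4)) = 3280 - (41 + (I*√10 + 1)*(-4)) = 3280 - (41 + (1 + I*√10)*(-4)) = 3280 - (41 + (-4 - 4*I*√10)) = 3280 - (37 - 4*I*√10) = 3280 + (-37 + 4*I*√10) = 3243 + 4*I*√10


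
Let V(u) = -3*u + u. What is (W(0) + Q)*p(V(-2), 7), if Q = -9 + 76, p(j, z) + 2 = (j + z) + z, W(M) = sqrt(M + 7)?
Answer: 1072 + 16*sqrt(7) ≈ 1114.3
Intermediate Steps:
W(M) = sqrt(7 + M)
V(u) = -2*u
p(j, z) = -2 + j + 2*z (p(j, z) = -2 + ((j + z) + z) = -2 + (j + 2*z) = -2 + j + 2*z)
Q = 67
(W(0) + Q)*p(V(-2), 7) = (sqrt(7 + 0) + 67)*(-2 - 2*(-2) + 2*7) = (sqrt(7) + 67)*(-2 + 4 + 14) = (67 + sqrt(7))*16 = 1072 + 16*sqrt(7)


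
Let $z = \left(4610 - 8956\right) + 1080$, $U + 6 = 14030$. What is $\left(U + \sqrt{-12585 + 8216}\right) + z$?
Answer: $10758 + i \sqrt{4369} \approx 10758.0 + 66.098 i$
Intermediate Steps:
$U = 14024$ ($U = -6 + 14030 = 14024$)
$z = -3266$ ($z = -4346 + 1080 = -3266$)
$\left(U + \sqrt{-12585 + 8216}\right) + z = \left(14024 + \sqrt{-12585 + 8216}\right) - 3266 = \left(14024 + \sqrt{-4369}\right) - 3266 = \left(14024 + i \sqrt{4369}\right) - 3266 = 10758 + i \sqrt{4369}$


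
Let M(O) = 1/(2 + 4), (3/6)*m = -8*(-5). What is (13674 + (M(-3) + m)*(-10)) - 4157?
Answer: 26146/3 ≈ 8715.3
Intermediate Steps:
m = 80 (m = 2*(-8*(-5)) = 2*40 = 80)
M(O) = 1/6
(13674 + (M(-3) + m)*(-10)) - 4157 = (13674 + (1/6 + 80)*(-10)) - 4157 = (13674 + (481/6)*(-10)) - 4157 = (13674 - 2405/3) - 4157 = 38617/3 - 4157 = 26146/3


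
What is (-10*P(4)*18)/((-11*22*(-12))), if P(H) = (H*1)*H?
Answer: -120/121 ≈ -0.99174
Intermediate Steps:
P(H) = H**2 (P(H) = H*H = H**2)
(-10*P(4)*18)/((-11*22*(-12))) = (-10*4**2*18)/((-11*22*(-12))) = (-10*16*18)/((-242*(-12))) = -160*18/2904 = -2880*1/2904 = -120/121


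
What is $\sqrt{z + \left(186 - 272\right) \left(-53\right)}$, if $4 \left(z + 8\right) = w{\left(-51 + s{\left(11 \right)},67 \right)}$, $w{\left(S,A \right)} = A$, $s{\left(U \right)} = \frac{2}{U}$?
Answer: $\frac{\sqrt{18267}}{2} \approx 67.578$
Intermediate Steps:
$z = \frac{35}{4}$ ($z = -8 + \frac{1}{4} \cdot 67 = -8 + \frac{67}{4} = \frac{35}{4} \approx 8.75$)
$\sqrt{z + \left(186 - 272\right) \left(-53\right)} = \sqrt{\frac{35}{4} + \left(186 - 272\right) \left(-53\right)} = \sqrt{\frac{35}{4} - -4558} = \sqrt{\frac{35}{4} + 4558} = \sqrt{\frac{18267}{4}} = \frac{\sqrt{18267}}{2}$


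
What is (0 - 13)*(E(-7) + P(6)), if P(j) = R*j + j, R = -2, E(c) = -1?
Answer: 91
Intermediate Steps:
P(j) = -j (P(j) = -2*j + j = -j)
(0 - 13)*(E(-7) + P(6)) = (0 - 13)*(-1 - 1*6) = -13*(-1 - 6) = -13*(-7) = 91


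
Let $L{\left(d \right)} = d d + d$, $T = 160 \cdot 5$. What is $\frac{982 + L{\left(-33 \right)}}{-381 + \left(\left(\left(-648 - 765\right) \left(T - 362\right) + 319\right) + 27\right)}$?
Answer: $- \frac{2038}{618929} \approx -0.0032928$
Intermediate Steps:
$T = 800$
$L{\left(d \right)} = d + d^{2}$ ($L{\left(d \right)} = d^{2} + d = d + d^{2}$)
$\frac{982 + L{\left(-33 \right)}}{-381 + \left(\left(\left(-648 - 765\right) \left(T - 362\right) + 319\right) + 27\right)} = \frac{982 - 33 \left(1 - 33\right)}{-381 + \left(\left(\left(-648 - 765\right) \left(800 - 362\right) + 319\right) + 27\right)} = \frac{982 - -1056}{-381 + \left(\left(\left(-1413\right) 438 + 319\right) + 27\right)} = \frac{982 + 1056}{-381 + \left(\left(-618894 + 319\right) + 27\right)} = \frac{2038}{-381 + \left(-618575 + 27\right)} = \frac{2038}{-381 - 618548} = \frac{2038}{-618929} = 2038 \left(- \frac{1}{618929}\right) = - \frac{2038}{618929}$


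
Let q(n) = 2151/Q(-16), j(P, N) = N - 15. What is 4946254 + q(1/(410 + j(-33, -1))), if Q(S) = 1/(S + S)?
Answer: 4877422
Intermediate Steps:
j(P, N) = -15 + N
Q(S) = 1/(2*S)
q(n) = -68832 (q(n) = 2151/(((1/2)/(-16))) = 2151/(((1/2)*(-1/16))) = 2151/(-1/32) = 2151*(-32) = -68832)
4946254 + q(1/(410 + j(-33, -1))) = 4946254 - 68832 = 4877422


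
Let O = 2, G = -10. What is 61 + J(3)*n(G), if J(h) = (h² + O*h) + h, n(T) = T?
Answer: -119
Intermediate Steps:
J(h) = h² + 3*h (J(h) = (h² + 2*h) + h = h² + 3*h)
61 + J(3)*n(G) = 61 + (3*(3 + 3))*(-10) = 61 + (3*6)*(-10) = 61 + 18*(-10) = 61 - 180 = -119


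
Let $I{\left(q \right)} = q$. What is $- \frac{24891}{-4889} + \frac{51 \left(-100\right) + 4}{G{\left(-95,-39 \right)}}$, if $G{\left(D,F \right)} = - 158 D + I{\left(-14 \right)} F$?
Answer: $\frac{90572513}{19013321} \approx 4.7636$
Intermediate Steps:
$G{\left(D,F \right)} = - 158 D - 14 F$
$- \frac{24891}{-4889} + \frac{51 \left(-100\right) + 4}{G{\left(-95,-39 \right)}} = - \frac{24891}{-4889} + \frac{51 \left(-100\right) + 4}{\left(-158\right) \left(-95\right) - -546} = \left(-24891\right) \left(- \frac{1}{4889}\right) + \frac{-5100 + 4}{15010 + 546} = \frac{24891}{4889} - \frac{5096}{15556} = \frac{24891}{4889} - \frac{1274}{3889} = \frac{90572513}{19013321}$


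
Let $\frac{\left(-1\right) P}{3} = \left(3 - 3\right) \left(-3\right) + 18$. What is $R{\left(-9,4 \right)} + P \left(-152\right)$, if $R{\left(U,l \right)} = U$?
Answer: $8199$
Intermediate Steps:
$P = -54$ ($P = - 3 \left(\left(3 - 3\right) \left(-3\right) + 18\right) = - 3 \left(0 \left(-3\right) + 18\right) = - 3 \left(0 + 18\right) = \left(-3\right) 18 = -54$)
$R{\left(-9,4 \right)} + P \left(-152\right) = -9 - -8208 = -9 + 8208 = 8199$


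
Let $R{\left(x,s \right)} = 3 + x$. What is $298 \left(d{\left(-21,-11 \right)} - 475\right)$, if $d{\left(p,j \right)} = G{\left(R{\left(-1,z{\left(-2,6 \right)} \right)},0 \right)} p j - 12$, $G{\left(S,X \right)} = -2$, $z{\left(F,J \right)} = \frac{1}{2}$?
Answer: $-282802$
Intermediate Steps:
$z{\left(F,J \right)} = \frac{1}{2}$
$d{\left(p,j \right)} = -12 - 2 j p$ ($d{\left(p,j \right)} = - 2 p j - 12 = - 2 j p - 12 = -12 - 2 j p$)
$298 \left(d{\left(-21,-11 \right)} - 475\right) = 298 \left(\left(-12 - \left(-22\right) \left(-21\right)\right) - 475\right) = 298 \left(\left(-12 - 462\right) - 475\right) = 298 \left(-474 - 475\right) = 298 \left(-949\right) = -282802$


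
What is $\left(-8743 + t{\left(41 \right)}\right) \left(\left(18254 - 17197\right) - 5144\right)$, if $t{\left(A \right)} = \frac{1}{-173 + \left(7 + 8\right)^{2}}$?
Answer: $\frac{1858093245}{52} \approx 3.5733 \cdot 10^{7}$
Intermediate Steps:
$t{\left(A \right)} = \frac{1}{52}$ ($t{\left(A \right)} = \frac{1}{-173 + 15^{2}} = \frac{1}{-173 + 225} = \frac{1}{52}$)
$\left(-8743 + t{\left(41 \right)}\right) \left(\left(18254 - 17197\right) - 5144\right) = \left(-8743 + \frac{1}{52}\right) \left(\left(18254 - 17197\right) - 5144\right) = - \frac{454635 \left(1057 - 5144\right)}{52} = \left(- \frac{454635}{52}\right) \left(-4087\right) = \frac{1858093245}{52}$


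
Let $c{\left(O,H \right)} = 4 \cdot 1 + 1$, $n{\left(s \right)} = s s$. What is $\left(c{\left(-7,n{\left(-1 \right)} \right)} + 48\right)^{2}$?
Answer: $2809$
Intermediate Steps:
$n{\left(s \right)} = s^{2}$
$c{\left(O,H \right)} = 5$ ($c{\left(O,H \right)} = 4 + 1 = 5$)
$\left(c{\left(-7,n{\left(-1 \right)} \right)} + 48\right)^{2} = \left(5 + 48\right)^{2} = 53^{2} = 2809$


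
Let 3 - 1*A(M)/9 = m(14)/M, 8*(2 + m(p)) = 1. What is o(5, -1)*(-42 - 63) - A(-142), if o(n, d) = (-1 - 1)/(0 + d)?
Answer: -269097/1136 ≈ -236.88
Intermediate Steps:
o(n, d) = -2/d
m(p) = -15/8 (m(p) = -2 + (⅛)*1 = -2 + ⅛ = -15/8)
A(M) = 27 + 135/(8*M) (A(M) = 27 - (-135)/(8*M) = 27 + 135/(8*M))
o(5, -1)*(-42 - 63) - A(-142) = (-2/(-1))*(-42 - 63) - (27 + (135/8)/(-142)) = -2*(-1)*(-105) - (27 + (135/8)*(-1/142)) = 2*(-105) - (27 - 135/1136) = -210 - 1*30537/1136 = -210 - 30537/1136 = -269097/1136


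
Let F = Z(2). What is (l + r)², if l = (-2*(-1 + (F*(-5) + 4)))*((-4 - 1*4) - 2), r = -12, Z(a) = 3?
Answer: 63504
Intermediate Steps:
F = 3
l = -240 (l = (-2*(-1 + (3*(-5) + 4)))*((-4 - 1*4) - 2) = (-2*(-1 + (-15 + 4)))*((-4 - 4) - 2) = (-2*(-1 - 11))*(-8 - 2) = -2*(-12)*(-10) = 24*(-10) = -240)
(l + r)² = (-240 - 12)² = (-252)² = 63504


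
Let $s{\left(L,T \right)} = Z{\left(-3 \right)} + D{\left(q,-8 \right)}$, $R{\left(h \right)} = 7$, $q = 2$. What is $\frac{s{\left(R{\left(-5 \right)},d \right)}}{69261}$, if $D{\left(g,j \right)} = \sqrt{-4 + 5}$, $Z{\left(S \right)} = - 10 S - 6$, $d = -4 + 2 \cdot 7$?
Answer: $\frac{25}{69261} \approx 0.00036095$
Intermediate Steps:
$d = 10$ ($d = -4 + 14 = 10$)
$Z{\left(S \right)} = -6 - 10 S$
$D{\left(g,j \right)} = 1$ ($D{\left(g,j \right)} = \sqrt{1} = 1$)
$s{\left(L,T \right)} = 25$ ($s{\left(L,T \right)} = \left(-6 - -30\right) + 1 = \left(-6 + 30\right) + 1 = 24 + 1 = 25$)
$\frac{s{\left(R{\left(-5 \right)},d \right)}}{69261} = \frac{25}{69261}$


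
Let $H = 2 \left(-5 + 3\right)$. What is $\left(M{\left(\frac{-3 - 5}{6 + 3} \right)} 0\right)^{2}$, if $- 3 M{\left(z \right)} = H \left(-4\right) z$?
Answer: $0$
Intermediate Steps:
$H = -4$ ($H = 2 \left(-2\right) = -4$)
$M{\left(z \right)} = - \frac{16 z}{3}$ ($M{\left(z \right)} = - \frac{\left(-4\right) \left(-4\right) z}{3} = - \frac{16 z}{3}$)
$\left(M{\left(\frac{-3 - 5}{6 + 3} \right)} 0\right)^{2} = \left(- \frac{16 \frac{-3 - 5}{6 + 3}}{3} \cdot 0\right)^{2} = \left(- \frac{16 \left(- \frac{8}{9}\right)}{3} \cdot 0\right)^{2} = \left(- \frac{16 \left(\left(-8\right) \frac{1}{9}\right)}{3} \cdot 0\right)^{2} = \left(\left(- \frac{16}{3}\right) \left(- \frac{8}{9}\right) 0\right)^{2} = \left(\frac{128}{27} \cdot 0\right)^{2} = 0^{2} = 0$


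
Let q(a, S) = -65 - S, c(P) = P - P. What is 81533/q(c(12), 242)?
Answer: -81533/307 ≈ -265.58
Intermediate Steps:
c(P) = 0
81533/q(c(12), 242) = 81533/(-65 - 1*242) = 81533/(-65 - 242) = 81533/(-307) = 81533*(-1/307) = -81533/307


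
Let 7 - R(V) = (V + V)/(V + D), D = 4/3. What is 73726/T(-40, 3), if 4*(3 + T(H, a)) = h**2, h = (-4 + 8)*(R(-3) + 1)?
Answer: 1843150/1861 ≈ 990.41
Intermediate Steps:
D = 4/3 (D = 4*(1/3) = 4/3 ≈ 1.3333)
R(V) = 7 - 2*V/(4/3 + V) (R(V) = 7 - (V + V)/(V + 4/3) = 7 - 2*V/(4/3 + V))
h = 88/5 (h = (-4 + 8)*((28 + 15*(-3))/(4 + 3*(-3)) + 1) = 4*((28 - 45)/(4 - 9) + 1) = 4*(-17/(-5) + 1) = 4*(-1/5*(-17) + 1) = 4*(17/5 + 1) = 4*(22/5) = 88/5 ≈ 17.600)
T(H, a) = 1861/25 (T(H, a) = -3 + (88/5)**2/4 = -3 + (1/4)*(7744/25) = -3 + 1936/25 = 1861/25)
73726/T(-40, 3) = 73726/(1861/25) = 73726*(25/1861) = 1843150/1861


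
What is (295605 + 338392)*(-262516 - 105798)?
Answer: -233509971058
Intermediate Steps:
(295605 + 338392)*(-262516 - 105798) = 633997*(-368314) = -233509971058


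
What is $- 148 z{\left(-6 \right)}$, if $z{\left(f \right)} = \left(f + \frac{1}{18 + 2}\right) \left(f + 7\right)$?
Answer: $\frac{4403}{5} \approx 880.6$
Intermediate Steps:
$z{\left(f \right)} = \left(7 + f\right) \left(\frac{1}{20} + f\right)$ ($z{\left(f \right)} = \left(f + \frac{1}{20}\right) \left(7 + f\right) = \left(\frac{1}{20} + f\right) \left(7 + f\right) = \left(7 + f\right) \left(\frac{1}{20} + f\right)$)
$- 148 z{\left(-6 \right)} = - 148 \left(\frac{7}{20} + \left(-6\right)^{2} + \frac{141}{20} \left(-6\right)\right) = - 148 \left(\frac{7}{20} + 36 - \frac{423}{10}\right) = \left(-148\right) \left(- \frac{119}{20}\right) = \frac{4403}{5}$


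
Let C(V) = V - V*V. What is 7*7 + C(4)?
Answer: 37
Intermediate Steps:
C(V) = V - V²
7*7 + C(4) = 7*7 + 4*(1 - 1*4) = 49 + 4*(1 - 4) = 49 + 4*(-3) = 49 - 12 = 37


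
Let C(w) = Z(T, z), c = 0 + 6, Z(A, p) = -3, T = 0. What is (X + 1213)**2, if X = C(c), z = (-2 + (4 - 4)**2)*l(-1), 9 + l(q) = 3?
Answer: 1464100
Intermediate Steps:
l(q) = -6 (l(q) = -9 + 3 = -6)
z = 12 (z = (-2 + (4 - 4)**2)*(-6) = (-2 + 0**2)*(-6) = (-2 + 0)*(-6) = -2*(-6) = 12)
c = 6
C(w) = -3
X = -3
(X + 1213)**2 = (-3 + 1213)**2 = 1210**2 = 1464100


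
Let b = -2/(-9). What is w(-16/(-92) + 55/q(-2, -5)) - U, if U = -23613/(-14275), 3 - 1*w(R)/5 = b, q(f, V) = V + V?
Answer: 1571858/128475 ≈ 12.235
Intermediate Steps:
b = 2/9 (b = -1/9*(-2) = 2/9 ≈ 0.22222)
q(f, V) = 2*V
w(R) = 125/9 (w(R) = 15 - 5*2/9 = 15 - 10/9 = 125/9)
U = 23613/14275 (U = -23613*(-1/14275) = 23613/14275 ≈ 1.6542)
w(-16/(-92) + 55/q(-2, -5)) - U = 125/9 - 1*23613/14275 = 125/9 - 23613/14275 = 1571858/128475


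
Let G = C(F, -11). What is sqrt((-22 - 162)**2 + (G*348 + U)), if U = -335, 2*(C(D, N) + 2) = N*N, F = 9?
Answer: sqrt(53879) ≈ 232.12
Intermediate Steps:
C(D, N) = -2 + N**2/2 (C(D, N) = -2 + (N*N)/2 = -2 + N**2/2)
G = 117/2 (G = -2 + (1/2)*(-11)**2 = -2 + (1/2)*121 = -2 + 121/2 = 117/2 ≈ 58.500)
sqrt((-22 - 162)**2 + (G*348 + U)) = sqrt((-22 - 162)**2 + ((117/2)*348 - 335)) = sqrt((-184)**2 + (20358 - 335)) = sqrt(33856 + 20023) = sqrt(53879)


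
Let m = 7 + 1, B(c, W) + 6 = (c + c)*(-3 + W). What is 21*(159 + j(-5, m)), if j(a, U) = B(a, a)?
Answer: 4893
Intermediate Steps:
B(c, W) = -6 + 2*c*(-3 + W) (B(c, W) = -6 + (c + c)*(-3 + W) = -6 + (2*c)*(-3 + W) = -6 + 2*c*(-3 + W))
m = 8
j(a, U) = -6 - 6*a + 2*a² (j(a, U) = -6 - 6*a + 2*a*a = -6 - 6*a + 2*a²)
21*(159 + j(-5, m)) = 21*(159 + (-6 - 6*(-5) + 2*(-5)²)) = 21*(159 + (-6 + 30 + 2*25)) = 21*(159 + (-6 + 30 + 50)) = 21*(159 + 74) = 21*233 = 4893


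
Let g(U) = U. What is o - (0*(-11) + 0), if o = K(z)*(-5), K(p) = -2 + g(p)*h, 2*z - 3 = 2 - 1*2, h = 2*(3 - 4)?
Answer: 25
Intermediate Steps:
h = -2 (h = 2*(-1) = -2)
z = 3/2 (z = 3/2 + (2 - 1*2)/2 = 3/2 + (2 - 2)/2 = 3/2 + (1/2)*0 = 3/2 + 0 = 3/2 ≈ 1.5000)
K(p) = -2 - 2*p (K(p) = -2 + p*(-2) = -2 - 2*p)
o = 25 (o = (-2 - 2*3/2)*(-5) = (-2 - 3)*(-5) = -5*(-5) = 25)
o - (0*(-11) + 0) = 25 - (0*(-11) + 0) = 25 - (0 + 0) = 25 - 1*0 = 25 + 0 = 25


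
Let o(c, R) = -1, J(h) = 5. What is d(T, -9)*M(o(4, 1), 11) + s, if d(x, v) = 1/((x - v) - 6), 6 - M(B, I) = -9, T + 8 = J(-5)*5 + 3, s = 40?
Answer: 935/23 ≈ 40.652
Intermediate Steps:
T = 20 (T = -8 + (5*5 + 3) = -8 + (25 + 3) = -8 + 28 = 20)
M(B, I) = 15 (M(B, I) = 6 - 1*(-9) = 6 + 9 = 15)
d(x, v) = 1/(-6 + x - v)
d(T, -9)*M(o(4, 1), 11) + s = 15/(-6 + 20 - 1*(-9)) + 40 = 15/(-6 + 20 + 9) + 40 = 15/23 + 40 = 935/23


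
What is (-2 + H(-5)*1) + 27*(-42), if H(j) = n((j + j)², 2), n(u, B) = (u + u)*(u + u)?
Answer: 38864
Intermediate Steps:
n(u, B) = 4*u² (n(u, B) = (2*u)*(2*u) = 4*u²)
H(j) = 64*j⁴ (H(j) = 4*((j + j)²)² = 4*((2*j)²)² = 4*(4*j²)² = 4*(16*j⁴) = 64*j⁴)
(-2 + H(-5)*1) + 27*(-42) = (-2 + (64*(-5)⁴)*1) + 27*(-42) = (-2 + (64*625)*1) - 1134 = (-2 + 40000*1) - 1134 = (-2 + 40000) - 1134 = 39998 - 1134 = 38864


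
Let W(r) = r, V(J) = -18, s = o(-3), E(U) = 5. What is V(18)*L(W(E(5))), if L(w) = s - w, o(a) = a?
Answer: 144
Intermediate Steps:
s = -3
L(w) = -3 - w
V(18)*L(W(E(5))) = -18*(-3 - 1*5) = -18*(-3 - 5) = -18*(-8) = 144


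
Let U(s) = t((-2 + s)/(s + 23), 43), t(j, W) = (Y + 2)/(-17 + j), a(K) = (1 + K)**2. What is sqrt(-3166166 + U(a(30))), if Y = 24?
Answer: I*sqrt(4658600888438)/1213 ≈ 1779.4*I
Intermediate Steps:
t(j, W) = 26/(-17 + j) (t(j, W) = (24 + 2)/(-17 + j) = 26/(-17 + j))
U(s) = 26/(-17 + (-2 + s)/(23 + s)) (U(s) = 26/(-17 + (-2 + s)/(s + 23)) = 26/(-17 + (-2 + s)/(23 + s)))
sqrt(-3166166 + U(a(30))) = sqrt(-3166166 + 26*(23 + (1 + 30)**2)/(-393 - 16*(1 + 30)**2)) = sqrt(-3166166 + 26*(23 + 31**2)/(-393 - 16*31**2)) = sqrt(-3166166 + 26*(23 + 961)/(-393 - 16*961)) = sqrt(-3166166 + 26*984/(-393 - 15376)) = sqrt(-3166166 + 26*984/(-15769)) = sqrt(-3166166 + 26*(-1/15769)*984) = sqrt(-3166166 - 1968/1213) = sqrt(-3840561326/1213) = I*sqrt(4658600888438)/1213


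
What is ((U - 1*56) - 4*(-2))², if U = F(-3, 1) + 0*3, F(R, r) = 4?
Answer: 1936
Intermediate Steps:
U = 4 (U = 4 + 0*3 = 4 + 0 = 4)
((U - 1*56) - 4*(-2))² = ((4 - 1*56) - 4*(-2))² = ((4 - 56) + 8)² = (-52 + 8)² = (-44)² = 1936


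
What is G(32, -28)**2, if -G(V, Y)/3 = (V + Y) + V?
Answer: 11664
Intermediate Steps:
G(V, Y) = -6*V - 3*Y (G(V, Y) = -3*((V + Y) + V) = -3*(Y + 2*V) = -6*V - 3*Y)
G(32, -28)**2 = (-6*32 - 3*(-28))**2 = (-192 + 84)**2 = (-108)**2 = 11664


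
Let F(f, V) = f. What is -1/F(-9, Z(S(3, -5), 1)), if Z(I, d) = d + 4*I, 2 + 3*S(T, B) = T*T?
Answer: ⅑ ≈ 0.11111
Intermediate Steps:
S(T, B) = -⅔ + T²/3 (S(T, B) = -⅔ + (T*T)/3 = -⅔ + T²/3)
-1/F(-9, Z(S(3, -5), 1)) = -1/(-9) = -1*(-⅑) = ⅑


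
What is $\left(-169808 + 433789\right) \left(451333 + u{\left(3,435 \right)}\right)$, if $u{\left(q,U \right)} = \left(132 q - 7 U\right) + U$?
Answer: $118558882739$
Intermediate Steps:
$u{\left(q,U \right)} = - 6 U + 132 q$ ($u{\left(q,U \right)} = \left(- 7 U + 132 q\right) + U = - 6 U + 132 q$)
$\left(-169808 + 433789\right) \left(451333 + u{\left(3,435 \right)}\right) = \left(-169808 + 433789\right) \left(451333 + \left(\left(-6\right) 435 + 132 \cdot 3\right)\right) = 263981 \left(451333 + \left(-2610 + 396\right)\right) = 263981 \left(451333 - 2214\right) = 263981 \cdot 449119 = 118558882739$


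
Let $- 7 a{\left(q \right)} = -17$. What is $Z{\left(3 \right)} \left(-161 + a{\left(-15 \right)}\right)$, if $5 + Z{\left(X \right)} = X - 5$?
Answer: $1110$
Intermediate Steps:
$a{\left(q \right)} = \frac{17}{7}$ ($a{\left(q \right)} = \left(- \frac{1}{7}\right) \left(-17\right) = \frac{17}{7}$)
$Z{\left(X \right)} = -10 + X$ ($Z{\left(X \right)} = -5 + \left(X - 5\right) = -5 + \left(-5 + X\right) = -10 + X$)
$Z{\left(3 \right)} \left(-161 + a{\left(-15 \right)}\right) = \left(-10 + 3\right) \left(-161 + \frac{17}{7}\right) = \left(-7\right) \left(- \frac{1110}{7}\right) = 1110$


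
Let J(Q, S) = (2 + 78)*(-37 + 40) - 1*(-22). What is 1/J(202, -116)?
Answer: 1/262 ≈ 0.0038168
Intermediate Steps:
J(Q, S) = 262 (J(Q, S) = 80*3 + 22 = 240 + 22 = 262)
1/J(202, -116) = 1/262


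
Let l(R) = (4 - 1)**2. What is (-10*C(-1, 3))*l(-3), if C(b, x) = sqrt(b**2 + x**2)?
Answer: -90*sqrt(10) ≈ -284.60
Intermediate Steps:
l(R) = 9 (l(R) = 3**2 = 9)
(-10*C(-1, 3))*l(-3) = -10*sqrt((-1)**2 + 3**2)*9 = -10*sqrt(1 + 9)*9 = -10*sqrt(10)*9 = -90*sqrt(10)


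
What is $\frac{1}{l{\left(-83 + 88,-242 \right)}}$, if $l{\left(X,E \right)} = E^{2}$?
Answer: $\frac{1}{58564} \approx 1.7075 \cdot 10^{-5}$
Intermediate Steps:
$\frac{1}{l{\left(-83 + 88,-242 \right)}} = \frac{1}{\left(-242\right)^{2}} = \frac{1}{58564}$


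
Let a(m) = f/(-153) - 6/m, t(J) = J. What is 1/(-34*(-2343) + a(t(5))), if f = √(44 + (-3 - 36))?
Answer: 46619491680/3713746002822019 + 3825*√5/3713746002822019 ≈ 1.2553e-5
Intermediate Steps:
f = √5 (f = √(44 - 39) = √5 ≈ 2.2361)
a(m) = -6/m - √5/153 (a(m) = √5/(-153) - 6/m = √5*(-1/153) - 6/m = -√5/153 - 6/m = -6/m - √5/153)
1/(-34*(-2343) + a(t(5))) = 1/(-34*(-2343) + (-6/5 - √5/153)) = 1/(79662 + (-6*⅕ - √5/153)) = 1/(79662 + (-6/5 - √5/153)) = 1/(398304/5 - √5/153)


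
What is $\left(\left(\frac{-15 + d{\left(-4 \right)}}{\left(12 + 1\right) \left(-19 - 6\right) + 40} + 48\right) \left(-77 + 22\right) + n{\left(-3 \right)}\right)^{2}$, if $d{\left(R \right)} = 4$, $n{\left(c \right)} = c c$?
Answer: $\frac{22526407744}{3249} \approx 6.9333 \cdot 10^{6}$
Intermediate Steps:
$n{\left(c \right)} = c^{2}$
$\left(\left(\frac{-15 + d{\left(-4 \right)}}{\left(12 + 1\right) \left(-19 - 6\right) + 40} + 48\right) \left(-77 + 22\right) + n{\left(-3 \right)}\right)^{2} = \left(\left(\frac{-15 + 4}{\left(12 + 1\right) \left(-19 - 6\right) + 40} + 48\right) \left(-77 + 22\right) + \left(-3\right)^{2}\right)^{2} = \left(\left(- \frac{11}{13 \left(-25\right) + 40} + 48\right) \left(-55\right) + 9\right)^{2} = \left(\left(- \frac{11}{-325 + 40} + 48\right) \left(-55\right) + 9\right)^{2} = \left(\left(- \frac{11}{-285} + 48\right) \left(-55\right) + 9\right)^{2} = \left(\left(\left(-11\right) \left(- \frac{1}{285}\right) + 48\right) \left(-55\right) + 9\right)^{2} = \left(\left(\frac{11}{285} + 48\right) \left(-55\right) + 9\right)^{2} = \left(\frac{13691}{285} \left(-55\right) + 9\right)^{2} = \left(- \frac{150601}{57} + 9\right)^{2} = \left(- \frac{150088}{57}\right)^{2} = \frac{22526407744}{3249}$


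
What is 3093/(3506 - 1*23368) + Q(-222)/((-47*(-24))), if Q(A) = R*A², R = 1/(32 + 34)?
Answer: 10397377/20537308 ≈ 0.50627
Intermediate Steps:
R = 1/66 ≈ 0.015152
Q(A) = A²/66
3093/(3506 - 1*23368) + Q(-222)/((-47*(-24))) = 3093/(3506 - 1*23368) + ((1/66)*(-222)²)/((-47*(-24))) = 3093/(3506 - 23368) + ((1/66)*49284)/1128 = 3093/(-19862) + (8214/11)*(1/1128) = 3093*(-1/19862) + 1369/2068 = -3093/19862 + 1369/2068 = 10397377/20537308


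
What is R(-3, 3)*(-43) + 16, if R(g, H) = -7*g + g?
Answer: -758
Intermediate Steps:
R(g, H) = -6*g
R(-3, 3)*(-43) + 16 = -6*(-3)*(-43) + 16 = 18*(-43) + 16 = -774 + 16 = -758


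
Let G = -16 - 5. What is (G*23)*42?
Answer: -20286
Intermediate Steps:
G = -21
(G*23)*42 = -21*23*42 = -483*42 = -20286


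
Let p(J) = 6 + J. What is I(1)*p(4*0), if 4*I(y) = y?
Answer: 3/2 ≈ 1.5000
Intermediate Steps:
I(y) = y/4
I(1)*p(4*0) = ((¼)*1)*(6 + 4*0) = (6 + 0)/4 = (¼)*6 = 3/2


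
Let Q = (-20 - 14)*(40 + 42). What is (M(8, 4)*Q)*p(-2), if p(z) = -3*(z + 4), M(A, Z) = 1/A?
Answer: 2091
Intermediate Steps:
Q = -2788 (Q = -34*82 = -2788)
p(z) = -12 - 3*z (p(z) = -3*(4 + z) = -12 - 3*z)
(M(8, 4)*Q)*p(-2) = (-2788/8)*(-12 - 3*(-2)) = ((1/8)*(-2788))*(-12 + 6) = -697/2*(-6) = 2091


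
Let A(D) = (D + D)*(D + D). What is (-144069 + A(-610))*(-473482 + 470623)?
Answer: -3843442329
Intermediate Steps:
A(D) = 4*D² (A(D) = (2*D)*(2*D) = 4*D²)
(-144069 + A(-610))*(-473482 + 470623) = (-144069 + 4*(-610)²)*(-473482 + 470623) = (-144069 + 4*372100)*(-2859) = (-144069 + 1488400)*(-2859) = 1344331*(-2859) = -3843442329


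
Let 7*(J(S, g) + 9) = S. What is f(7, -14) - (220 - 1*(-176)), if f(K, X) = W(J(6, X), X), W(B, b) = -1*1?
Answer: -397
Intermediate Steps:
J(S, g) = -9 + S/7
W(B, b) = -1
f(K, X) = -1
f(7, -14) - (220 - 1*(-176)) = -1 - (220 - 1*(-176)) = -1 - (220 + 176) = -1 - 1*396 = -1 - 396 = -397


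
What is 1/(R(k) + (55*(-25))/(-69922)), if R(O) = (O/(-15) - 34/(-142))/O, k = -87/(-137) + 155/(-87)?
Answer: -254416266345/65087317508 ≈ -3.9088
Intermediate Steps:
k = -13666/11919 (k = -87*(-1/137) + 155*(-1/87) = 87/137 - 155/87 = -13666/11919 ≈ -1.1466)
R(O) = (17/71 - O/15)/O (R(O) = (O*(-1/15) - 34*(-1/142))/O = (-O/15 + 17/71)/O = (17/71 - O/15)/O)
1/(R(k) + (55*(-25))/(-69922)) = 1/((255 - 71*(-13666/11919))/(1065*(-13666/11919)) + (55*(-25))/(-69922)) = 1/((1/1065)*(-11919/13666)*(255 + 970286/11919) - 1375*(-1/69922)) = 1/((1/1065)*(-11919/13666)*(4009631/11919) + 1375/69922) = 1/(-4009631/14554290 + 1375/69922) = 1/(-65087317508/254416266345) = -254416266345/65087317508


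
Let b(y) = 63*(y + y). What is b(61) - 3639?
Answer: 4047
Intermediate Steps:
b(y) = 126*y (b(y) = 63*(2*y) = 126*y)
b(61) - 3639 = 126*61 - 3639 = 7686 - 3639 = 4047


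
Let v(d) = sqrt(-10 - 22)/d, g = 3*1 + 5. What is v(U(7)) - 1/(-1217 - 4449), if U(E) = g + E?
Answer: 1/5666 + 4*I*sqrt(2)/15 ≈ 0.00017649 + 0.37712*I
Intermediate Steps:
g = 8 (g = 3 + 5 = 8)
U(E) = 8 + E
v(d) = 4*I*sqrt(2)/d (v(d) = sqrt(-32)/d = (4*I*sqrt(2))/d = 4*I*sqrt(2)/d)
v(U(7)) - 1/(-1217 - 4449) = 4*I*sqrt(2)/(8 + 7) - 1/(-1217 - 4449) = 4*I*sqrt(2)/15 - 1/(-5666) = 4*I*sqrt(2)*(1/15) - 1*(-1/5666) = 4*I*sqrt(2)/15 + 1/5666 = 1/5666 + 4*I*sqrt(2)/15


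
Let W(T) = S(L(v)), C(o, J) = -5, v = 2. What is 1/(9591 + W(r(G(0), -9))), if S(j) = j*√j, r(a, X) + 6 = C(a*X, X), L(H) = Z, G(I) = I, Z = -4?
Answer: 9591/91987345 + 8*I/91987345 ≈ 0.00010426 + 8.6968e-8*I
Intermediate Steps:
L(H) = -4
r(a, X) = -11 (r(a, X) = -6 - 5 = -11)
S(j) = j^(3/2)
W(T) = -8*I (W(T) = (-4)^(3/2) = -8*I)
1/(9591 + W(r(G(0), -9))) = 1/(9591 - 8*I) = (9591 + 8*I)/91987345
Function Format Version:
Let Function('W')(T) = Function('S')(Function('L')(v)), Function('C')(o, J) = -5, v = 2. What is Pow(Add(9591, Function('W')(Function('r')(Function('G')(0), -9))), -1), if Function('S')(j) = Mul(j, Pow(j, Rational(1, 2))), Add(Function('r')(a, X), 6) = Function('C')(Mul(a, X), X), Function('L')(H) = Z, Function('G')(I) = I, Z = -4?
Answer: Add(Rational(9591, 91987345), Mul(Rational(8, 91987345), I)) ≈ Add(0.00010426, Mul(8.6968e-8, I))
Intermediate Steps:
Function('L')(H) = -4
Function('r')(a, X) = -11 (Function('r')(a, X) = Add(-6, -5) = -11)
Function('S')(j) = Pow(j, Rational(3, 2))
Function('W')(T) = Mul(-8, I) (Function('W')(T) = Pow(-4, Rational(3, 2)) = Mul(-8, I))
Pow(Add(9591, Function('W')(Function('r')(Function('G')(0), -9))), -1) = Pow(Add(9591, Mul(-8, I)), -1) = Mul(Rational(1, 91987345), Add(9591, Mul(8, I)))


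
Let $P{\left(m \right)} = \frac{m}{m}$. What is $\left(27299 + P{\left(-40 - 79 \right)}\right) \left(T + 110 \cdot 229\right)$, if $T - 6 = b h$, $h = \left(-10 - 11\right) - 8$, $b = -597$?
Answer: $1160495700$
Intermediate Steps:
$h = -29$ ($h = -21 - 8 = -29$)
$T = 17319$ ($T = 6 - -17313 = 6 + 17313 = 17319$)
$P{\left(m \right)} = 1$
$\left(27299 + P{\left(-40 - 79 \right)}\right) \left(T + 110 \cdot 229\right) = \left(27299 + 1\right) \left(17319 + 110 \cdot 229\right) = 27300 \left(17319 + 25190\right) = 27300 \cdot 42509 = 1160495700$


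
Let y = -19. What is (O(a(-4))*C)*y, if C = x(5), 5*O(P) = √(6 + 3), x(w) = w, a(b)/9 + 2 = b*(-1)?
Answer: -57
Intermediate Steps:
a(b) = -18 - 9*b (a(b) = -18 + 9*(b*(-1)) = -18 + 9*(-b) = -18 - 9*b)
O(P) = ⅗ (O(P) = √(6 + 3)/5 = √9/5 = (⅕)*3 = ⅗)
C = 5
(O(a(-4))*C)*y = ((⅗)*5)*(-19) = 3*(-19) = -57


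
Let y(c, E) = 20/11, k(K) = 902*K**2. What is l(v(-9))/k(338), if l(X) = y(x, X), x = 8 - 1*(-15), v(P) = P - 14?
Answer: 5/283382242 ≈ 1.7644e-8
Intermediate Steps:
v(P) = -14 + P
x = 23 (x = 8 + 15 = 23)
y(c, E) = 20/11 (y(c, E) = 20*(1/11) = 20/11)
l(X) = 20/11
l(v(-9))/k(338) = 20/(11*((902*338**2))) = 20/(11*((902*114244))) = (20/11)/103048088 = (20/11)*(1/103048088) = 5/283382242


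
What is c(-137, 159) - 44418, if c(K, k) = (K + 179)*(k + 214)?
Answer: -28752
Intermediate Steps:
c(K, k) = (179 + K)*(214 + k)
c(-137, 159) - 44418 = (38306 + 179*159 + 214*(-137) - 137*159) - 44418 = (38306 + 28461 - 29318 - 21783) - 44418 = 15666 - 44418 = -28752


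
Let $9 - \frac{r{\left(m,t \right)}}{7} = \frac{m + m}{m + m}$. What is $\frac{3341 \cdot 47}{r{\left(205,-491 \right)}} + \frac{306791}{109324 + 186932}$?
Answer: $\frac{5817171401}{2073792} \approx 2805.1$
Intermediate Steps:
$r{\left(m,t \right)} = 56$ ($r{\left(m,t \right)} = 63 - 7 \frac{m + m}{m + m} = 63 - 7 \frac{2 m}{2 m} = 63 - 7 \cdot 2 m \frac{1}{2 m} = 63 - 7 = 56$)
$\frac{3341 \cdot 47}{r{\left(205,-491 \right)}} + \frac{306791}{109324 + 186932} = \frac{3341 \cdot 47}{56} + \frac{306791}{109324 + 186932} = 157027 \cdot \frac{1}{56} + \frac{306791}{296256} = \frac{157027}{56} + 306791 \cdot \frac{1}{296256} = \frac{157027}{56} + \frac{306791}{296256} = \frac{5817171401}{2073792}$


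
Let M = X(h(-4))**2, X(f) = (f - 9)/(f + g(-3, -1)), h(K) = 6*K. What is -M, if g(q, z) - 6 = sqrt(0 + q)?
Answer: -1089/(18 - I*sqrt(3))**2 ≈ -3.2692 - 0.63503*I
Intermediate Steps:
g(q, z) = 6 + sqrt(q) (g(q, z) = 6 + sqrt(0 + q) = 6 + sqrt(q))
X(f) = (-9 + f)/(6 + f + I*sqrt(3)) (X(f) = (f - 9)/(f + (6 + sqrt(-3))) = (-9 + f)/(f + (6 + I*sqrt(3))) = (-9 + f)/(6 + f + I*sqrt(3)))
M = 1089/(-18 + I*sqrt(3))**2 (M = ((-9 + 6*(-4))/(6 + 6*(-4) + I*sqrt(3)))**2 = ((-9 - 24)/(6 - 24 + I*sqrt(3)))**2 = (-33/(-18 + I*sqrt(3)))**2 = 1089/(-18 + I*sqrt(3))**2 ≈ 3.2692 + 0.63503*I)
-M = -1089/(18 - I*sqrt(3))**2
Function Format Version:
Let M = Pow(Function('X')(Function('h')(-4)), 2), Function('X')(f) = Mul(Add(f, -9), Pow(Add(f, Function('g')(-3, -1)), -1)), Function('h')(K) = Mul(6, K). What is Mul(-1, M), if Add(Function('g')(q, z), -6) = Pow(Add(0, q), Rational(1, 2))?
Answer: Mul(-1089, Pow(Add(18, Mul(-1, I, Pow(3, Rational(1, 2)))), -2)) ≈ Add(-3.2692, Mul(-0.63503, I))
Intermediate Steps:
Function('g')(q, z) = Add(6, Pow(q, Rational(1, 2))) (Function('g')(q, z) = Add(6, Pow(Add(0, q), Rational(1, 2))) = Add(6, Pow(q, Rational(1, 2))))
Function('X')(f) = Mul(Pow(Add(6, f, Mul(I, Pow(3, Rational(1, 2)))), -1), Add(-9, f)) (Function('X')(f) = Mul(Add(f, -9), Pow(Add(f, Add(6, Pow(-3, Rational(1, 2)))), -1)) = Mul(Add(-9, f), Pow(Add(f, Add(6, Mul(I, Pow(3, Rational(1, 2))))), -1)) = Mul(Add(-9, f), Pow(Add(6, f, Mul(I, Pow(3, Rational(1, 2)))), -1)) = Mul(Pow(Add(6, f, Mul(I, Pow(3, Rational(1, 2)))), -1), Add(-9, f)))
M = Mul(1089, Pow(Add(-18, Mul(I, Pow(3, Rational(1, 2)))), -2)) (M = Pow(Mul(Pow(Add(6, Mul(6, -4), Mul(I, Pow(3, Rational(1, 2)))), -1), Add(-9, Mul(6, -4))), 2) = Pow(Mul(Pow(Add(6, -24, Mul(I, Pow(3, Rational(1, 2)))), -1), Add(-9, -24)), 2) = Pow(Mul(Pow(Add(-18, Mul(I, Pow(3, Rational(1, 2)))), -1), -33), 2) = Pow(Mul(-33, Pow(Add(-18, Mul(I, Pow(3, Rational(1, 2)))), -1)), 2) = Mul(1089, Pow(Add(-18, Mul(I, Pow(3, Rational(1, 2)))), -2)) ≈ Add(3.2692, Mul(0.63503, I)))
Mul(-1, M) = Mul(-1, Mul(1089, Pow(Add(18, Mul(-1, I, Pow(3, Rational(1, 2)))), -2))) = Mul(-1089, Pow(Add(18, Mul(-1, I, Pow(3, Rational(1, 2)))), -2))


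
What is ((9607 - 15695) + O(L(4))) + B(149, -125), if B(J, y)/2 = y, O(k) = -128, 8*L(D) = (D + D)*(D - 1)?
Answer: -6466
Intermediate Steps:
L(D) = D*(-1 + D)/4 (L(D) = ((D + D)*(D - 1))/8 = ((2*D)*(-1 + D))/8 = (2*D*(-1 + D))/8 = D*(-1 + D)/4)
B(J, y) = 2*y
((9607 - 15695) + O(L(4))) + B(149, -125) = ((9607 - 15695) - 128) + 2*(-125) = (-6088 - 128) - 250 = -6216 - 250 = -6466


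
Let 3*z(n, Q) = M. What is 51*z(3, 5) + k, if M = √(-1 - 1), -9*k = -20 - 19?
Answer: 13/3 + 17*I*√2 ≈ 4.3333 + 24.042*I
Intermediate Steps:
k = 13/3 (k = -(-20 - 19)/9 = -⅑*(-39) = 13/3 ≈ 4.3333)
M = I*√2 (M = √(-2) = I*√2 ≈ 1.4142*I)
z(n, Q) = I*√2/3 (z(n, Q) = (I*√2)/3 = I*√2/3)
51*z(3, 5) + k = 51*(I*√2/3) + 13/3 = 17*I*√2 + 13/3 = 13/3 + 17*I*√2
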